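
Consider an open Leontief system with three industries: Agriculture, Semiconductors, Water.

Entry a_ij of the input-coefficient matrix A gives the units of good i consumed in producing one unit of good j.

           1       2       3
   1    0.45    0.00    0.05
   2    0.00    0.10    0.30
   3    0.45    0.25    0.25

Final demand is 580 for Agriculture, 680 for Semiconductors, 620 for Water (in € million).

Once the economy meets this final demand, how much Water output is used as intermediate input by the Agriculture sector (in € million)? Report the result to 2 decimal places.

z_31 = 558.45

I − A =
  [   0.55     0.00    -0.05]
  [   0.00     0.90    -0.30]
  [  -0.45    -0.25     0.75]
Cofactors of I−A, C_ij = (−1)^(i+j)·(minor ij) (rows/columns in the sector order above):
  C_11 = (0.90)(0.75) − (-0.30)(-0.25) = 0.6000
  C_12 = −[(0.00)(0.75) − (-0.30)(-0.45)] = 0.1350
  C_13 = (0.00)(-0.25) − (0.90)(-0.45) = 0.4050
  C_21 = −[(0.00)(0.75) − (-0.05)(-0.25)] = 0.0125
  C_22 = (0.55)(0.75) − (-0.05)(-0.45) = 0.3900
  C_23 = −[(0.55)(-0.25) − (0.00)(-0.45)] = 0.1375
  C_31 = (0.00)(-0.30) − (-0.05)(0.90) = 0.0450
  C_32 = −[(0.55)(-0.30) − (-0.05)(0.00)] = 0.1650
  C_33 = (0.55)(0.90) − (0.00)(0.00) = 0.4950
det(I−A) = Σ_j (I−A)_1j·C_1j = (0.55)(0.6000) + (0.00)(0.1350) + (-0.05)(0.4050) = 0.30975
adj(I−A) = Cᵀ =
  [ 0.6000   0.0125   0.0450]
  [ 0.1350   0.3900   0.1650]
  [ 0.4050   0.1375   0.4950]
(I − A)⁻¹ = adj(I−A) / det(I−A) ≈
  [   1.9370     0.0404     0.1453]
  [   0.4358     1.2591     0.5327]
  [   1.3075     0.4439     1.5981]
First solve x = (I − A)⁻¹ d = adj(I−A)·d / det(I−A); in particular x_1 = (0.6000·580 + 0.0125·680 + 0.0450·620) / 0.30975 = 384.40 / 0.30975 ≈ 1241.0008.
Intermediate flow from 3 to 1: z_31 = a_31 · x_1 = 0.45 × 384.40 / 0.30975 = 172.98 / 0.30975 ≈ 558.45.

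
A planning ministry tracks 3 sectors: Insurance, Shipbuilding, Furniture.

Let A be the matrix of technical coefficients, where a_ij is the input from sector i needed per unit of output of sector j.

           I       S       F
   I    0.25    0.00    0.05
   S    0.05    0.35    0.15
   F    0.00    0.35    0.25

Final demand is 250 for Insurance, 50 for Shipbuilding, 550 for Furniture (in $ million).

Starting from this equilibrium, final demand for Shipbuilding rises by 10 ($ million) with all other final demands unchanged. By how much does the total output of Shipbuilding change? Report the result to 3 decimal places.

I − A =
  [   0.75     0.00    -0.05]
  [  -0.05     0.65    -0.15]
  [   0.00    -0.35     0.75]
Cofactors of I−A, C_ij = (−1)^(i+j)·(minor ij) (rows/columns in the sector order above):
  C_11 = (0.65)(0.75) − (-0.15)(-0.35) = 0.4350
  C_12 = −[(-0.05)(0.75) − (-0.15)(0.00)] = 0.0375
  C_13 = (-0.05)(-0.35) − (0.65)(0.00) = 0.0175
  C_21 = −[(0.00)(0.75) − (-0.05)(-0.35)] = 0.0175
  C_22 = (0.75)(0.75) − (-0.05)(0.00) = 0.5625
  C_23 = −[(0.75)(-0.35) − (0.00)(0.00)] = 0.2625
  C_31 = (0.00)(-0.15) − (-0.05)(0.65) = 0.0325
  C_32 = −[(0.75)(-0.15) − (-0.05)(-0.05)] = 0.1150
  C_33 = (0.75)(0.65) − (0.00)(-0.05) = 0.4875
det(I−A) = Σ_j (I−A)_1j·C_1j = (0.75)(0.4350) + (0.00)(0.0375) + (-0.05)(0.0175) = 0.325375
adj(I−A) = Cᵀ =
  [ 0.4350   0.0175   0.0325]
  [ 0.0375   0.5625   0.1150]
  [ 0.0175   0.2625   0.4875]
(I − A)⁻¹ = adj(I−A) / det(I−A) ≈
  [   1.3369     0.0538     0.0999]
  [   0.1153     1.7288     0.3534]
  [   0.0538     0.8068     1.4983]
Δx = (I − A)⁻¹ Δd with Δd having +10 in the Shipbuilding component and 0 elsewhere.
So Δx_S = L_SS · (+10), where L_SS = adj(I−A)_SS / det(I−A) = 0.5625 / 0.325375.
Δx_S = 0.5625 × (+10) / 0.325375 = 5.625 / 0.325375 ≈ 17.288.

Δx_S = 17.288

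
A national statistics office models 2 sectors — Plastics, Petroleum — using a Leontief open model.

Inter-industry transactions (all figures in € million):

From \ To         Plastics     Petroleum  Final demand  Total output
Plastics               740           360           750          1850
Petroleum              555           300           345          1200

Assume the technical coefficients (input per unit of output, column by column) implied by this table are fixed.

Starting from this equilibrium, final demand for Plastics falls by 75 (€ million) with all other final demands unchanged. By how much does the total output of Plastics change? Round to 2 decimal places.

Technical coefficients a_ij = z_ij / X_j:
  a_11 = 740/1850 = 0.40, a_21 = 555/1850 = 0.30
  a_12 = 360/1200 = 0.30, a_22 = 300/1200 = 0.25
I − A =
  [   0.60    -0.30]
  [  -0.30     0.75]
det(I−A) = (0.60)(0.75) − (-0.30)(-0.30) = 0.3600
adj(I−A) = [[0.75, 0.30], [0.30, 0.60]]
(I − A)⁻¹ = adj(I−A) / det(I−A) ≈
  [   2.0833     0.8333]
  [   0.8333     1.6667]
Δx = (I − A)⁻¹ Δd with Δd having -75 in the Plastics component and 0 elsewhere.
So Δx_1 = L_11 · (-75), where L_11 = adj(I−A)_11 / det(I−A) = 0.75 / 0.3600.
Δx_1 = 0.75 × (-75) / 0.3600 = -56.25 / 0.3600 = -156.25.

Δx_1 = -156.25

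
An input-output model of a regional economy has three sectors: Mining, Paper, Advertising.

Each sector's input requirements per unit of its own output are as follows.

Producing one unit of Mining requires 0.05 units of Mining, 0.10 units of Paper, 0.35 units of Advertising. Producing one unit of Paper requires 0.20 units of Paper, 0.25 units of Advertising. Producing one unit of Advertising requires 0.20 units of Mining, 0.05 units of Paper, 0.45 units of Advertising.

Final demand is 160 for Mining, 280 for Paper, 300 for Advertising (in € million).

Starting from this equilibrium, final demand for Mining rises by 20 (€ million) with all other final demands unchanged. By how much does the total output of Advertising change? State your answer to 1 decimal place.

I − A =
  [   0.95     0.00    -0.20]
  [  -0.10     0.80    -0.05]
  [  -0.35    -0.25     0.55]
Cofactors of I−A, C_ij = (−1)^(i+j)·(minor ij) (rows/columns in the sector order above):
  C_11 = (0.80)(0.55) − (-0.05)(-0.25) = 0.4275
  C_12 = −[(-0.10)(0.55) − (-0.05)(-0.35)] = 0.0725
  C_13 = (-0.10)(-0.25) − (0.80)(-0.35) = 0.3050
  C_21 = −[(0.00)(0.55) − (-0.20)(-0.25)] = 0.0500
  C_22 = (0.95)(0.55) − (-0.20)(-0.35) = 0.4525
  C_23 = −[(0.95)(-0.25) − (0.00)(-0.35)] = 0.2375
  C_31 = (0.00)(-0.05) − (-0.20)(0.80) = 0.1600
  C_32 = −[(0.95)(-0.05) − (-0.20)(-0.10)] = 0.0675
  C_33 = (0.95)(0.80) − (0.00)(-0.10) = 0.7600
det(I−A) = Σ_j (I−A)_1j·C_1j = (0.95)(0.4275) + (0.00)(0.0725) + (-0.20)(0.3050) = 0.345125
adj(I−A) = Cᵀ =
  [ 0.4275   0.0500   0.1600]
  [ 0.0725   0.4525   0.0675]
  [ 0.3050   0.2375   0.7600]
(I − A)⁻¹ = adj(I−A) / det(I−A) ≈
  [   1.2387     0.1449     0.4636]
  [   0.2101     1.3111     0.1956]
  [   0.8837     0.6882     2.2021]
Δx = (I − A)⁻¹ Δd with Δd having +20 in the Mining component and 0 elsewhere.
So Δx_3 = L_31 · (+20), where L_31 = adj(I−A)_31 / det(I−A) = 0.3050 / 0.345125.
Δx_3 = 0.3050 × (+20) / 0.345125 = 6.10 / 0.345125 ≈ 17.7.

Δx_3 = 17.7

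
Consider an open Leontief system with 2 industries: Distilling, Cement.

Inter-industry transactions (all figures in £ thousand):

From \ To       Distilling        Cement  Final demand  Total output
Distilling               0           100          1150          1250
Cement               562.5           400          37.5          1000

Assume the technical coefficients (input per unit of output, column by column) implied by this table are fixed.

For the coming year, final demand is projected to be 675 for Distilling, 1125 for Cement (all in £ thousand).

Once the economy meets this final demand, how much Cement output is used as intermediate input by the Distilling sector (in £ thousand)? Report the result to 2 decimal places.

Technical coefficients a_ij = z_ij / X_j:
  a_11 = 0/1250 = 0.00, a_21 = 562.5/1250 = 0.45
  a_12 = 100/1000 = 0.10, a_22 = 400/1000 = 0.40
I − A =
  [   1.00    -0.10]
  [  -0.45     0.60]
det(I−A) = (1.00)(0.60) − (-0.10)(-0.45) = 0.5550
adj(I−A) = [[0.60, 0.10], [0.45, 1.00]]
(I − A)⁻¹ = adj(I−A) / det(I−A) ≈
  [   1.0811     0.1802]
  [   0.8108     1.8018]
First solve x = (I − A)⁻¹ d = adj(I−A)·d / det(I−A); in particular x_1 = (0.60·675 + 0.10·1125) / 0.5550 = 517.50 / 0.5550 ≈ 932.4324.
Intermediate flow from 2 to 1: z_21 = a_21 · x_1 = 0.45 × 517.50 / 0.5550 = 232.875 / 0.5550 ≈ 419.59.

z_21 = 419.59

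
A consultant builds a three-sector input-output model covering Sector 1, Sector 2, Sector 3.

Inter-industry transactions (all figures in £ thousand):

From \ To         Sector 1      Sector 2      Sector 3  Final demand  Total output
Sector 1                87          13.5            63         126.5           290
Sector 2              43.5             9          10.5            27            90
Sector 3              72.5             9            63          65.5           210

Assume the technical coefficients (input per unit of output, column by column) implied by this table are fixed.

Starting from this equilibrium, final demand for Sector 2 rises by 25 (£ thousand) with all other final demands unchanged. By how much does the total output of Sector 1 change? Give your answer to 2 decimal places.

Technical coefficients a_ij = z_ij / X_j:
  a_11 = 87/290 = 0.30, a_21 = 43.5/290 = 0.15, a_31 = 72.5/290 = 0.25
  a_12 = 13.5/90 = 0.15, a_22 = 9/90 = 0.10, a_32 = 9/90 = 0.10
  a_13 = 63/210 = 0.30, a_23 = 10.5/210 = 0.05, a_33 = 63/210 = 0.30
I − A =
  [   0.70    -0.15    -0.30]
  [  -0.15     0.90    -0.05]
  [  -0.25    -0.10     0.70]
Cofactors of I−A, C_ij = (−1)^(i+j)·(minor ij) (rows/columns in the sector order above):
  C_11 = (0.90)(0.70) − (-0.05)(-0.10) = 0.6250
  C_12 = −[(-0.15)(0.70) − (-0.05)(-0.25)] = 0.1175
  C_13 = (-0.15)(-0.10) − (0.90)(-0.25) = 0.2400
  C_21 = −[(-0.15)(0.70) − (-0.30)(-0.10)] = 0.1350
  C_22 = (0.70)(0.70) − (-0.30)(-0.25) = 0.4150
  C_23 = −[(0.70)(-0.10) − (-0.15)(-0.25)] = 0.1075
  C_31 = (-0.15)(-0.05) − (-0.30)(0.90) = 0.2775
  C_32 = −[(0.70)(-0.05) − (-0.30)(-0.15)] = 0.0800
  C_33 = (0.70)(0.90) − (-0.15)(-0.15) = 0.6075
det(I−A) = Σ_j (I−A)_1j·C_1j = (0.70)(0.6250) + (-0.15)(0.1175) + (-0.30)(0.2400) = 0.347875
adj(I−A) = Cᵀ =
  [ 0.6250   0.1350   0.2775]
  [ 0.1175   0.4150   0.0800]
  [ 0.2400   0.1075   0.6075]
(I − A)⁻¹ = adj(I−A) / det(I−A) ≈
  [   1.7966     0.3881     0.7977]
  [   0.3378     1.1930     0.2300]
  [   0.6899     0.3090     1.7463]
Δx = (I − A)⁻¹ Δd with Δd having +25 in the Sector 2 component and 0 elsewhere.
So Δx_1 = L_12 · (+25), where L_12 = adj(I−A)_12 / det(I−A) = 0.1350 / 0.347875.
Δx_1 = 0.1350 × (+25) / 0.347875 = 3.375 / 0.347875 ≈ 9.70.

Δx_1 = 9.70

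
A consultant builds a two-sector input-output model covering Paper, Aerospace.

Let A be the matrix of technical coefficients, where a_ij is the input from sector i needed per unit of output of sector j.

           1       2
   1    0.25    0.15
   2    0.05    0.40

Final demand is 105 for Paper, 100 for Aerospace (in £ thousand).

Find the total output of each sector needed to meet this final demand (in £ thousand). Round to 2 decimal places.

x_1 = 176.27, x_2 = 181.36

I − A =
  [   0.75    -0.15]
  [  -0.05     0.60]
det(I−A) = (0.75)(0.60) − (-0.15)(-0.05) = 0.4425
adj(I−A) = [[0.60, 0.15], [0.05, 0.75]]
(I − A)⁻¹ = adj(I−A) / det(I−A) ≈
  [   1.3559     0.3390]
  [   0.1130     1.6949]
x = (I − A)⁻¹ d = adj(I−A)·d / det(I−A), with det(I−A) = 0.4425:
  x_1 = (0.60·105 + 0.15·100) / 0.4425 = 78.00 / 0.4425 ≈ 176.27
  x_2 = (0.05·105 + 0.75·100) / 0.4425 = 80.25 / 0.4425 ≈ 181.36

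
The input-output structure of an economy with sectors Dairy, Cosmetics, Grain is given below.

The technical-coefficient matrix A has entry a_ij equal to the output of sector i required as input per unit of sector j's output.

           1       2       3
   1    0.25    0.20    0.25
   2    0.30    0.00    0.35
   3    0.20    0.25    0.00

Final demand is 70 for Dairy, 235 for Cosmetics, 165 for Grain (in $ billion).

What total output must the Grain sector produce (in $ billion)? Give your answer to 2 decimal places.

x_3 = 344.45

I − A =
  [   0.75    -0.20    -0.25]
  [  -0.30     1.00    -0.35]
  [  -0.20    -0.25     1.00]
Cofactors of I−A, C_ij = (−1)^(i+j)·(minor ij) (rows/columns in the sector order above):
  C_11 = (1.00)(1.00) − (-0.35)(-0.25) = 0.9125
  C_12 = −[(-0.30)(1.00) − (-0.35)(-0.20)] = 0.3700
  C_13 = (-0.30)(-0.25) − (1.00)(-0.20) = 0.2750
  C_21 = −[(-0.20)(1.00) − (-0.25)(-0.25)] = 0.2625
  C_22 = (0.75)(1.00) − (-0.25)(-0.20) = 0.7000
  C_23 = −[(0.75)(-0.25) − (-0.20)(-0.20)] = 0.2275
  C_31 = (-0.20)(-0.35) − (-0.25)(1.00) = 0.3200
  C_32 = −[(0.75)(-0.35) − (-0.25)(-0.30)] = 0.3375
  C_33 = (0.75)(1.00) − (-0.20)(-0.30) = 0.6900
det(I−A) = Σ_j (I−A)_1j·C_1j = (0.75)(0.9125) + (-0.20)(0.3700) + (-0.25)(0.2750) = 0.541625
adj(I−A) = Cᵀ =
  [ 0.9125   0.2625   0.3200]
  [ 0.3700   0.7000   0.3375]
  [ 0.2750   0.2275   0.6900]
(I − A)⁻¹ = adj(I−A) / det(I−A) ≈
  [   1.6847     0.4847     0.5908]
  [   0.6831     1.2924     0.6231]
  [   0.5077     0.4200     1.2739]
x = (I − A)⁻¹ d = adj(I−A)·d / det(I−A), with det(I−A) = 0.541625:
  x_1 = (0.9125·70 + 0.2625·235 + 0.3200·165) / 0.541625 = 178.3625 / 0.541625 ≈ 329.31
  x_2 = (0.3700·70 + 0.7000·235 + 0.3375·165) / 0.541625 = 246.0875 / 0.541625 ≈ 454.35
  x_3 = (0.2750·70 + 0.2275·235 + 0.6900·165) / 0.541625 = 186.5625 / 0.541625 ≈ 344.45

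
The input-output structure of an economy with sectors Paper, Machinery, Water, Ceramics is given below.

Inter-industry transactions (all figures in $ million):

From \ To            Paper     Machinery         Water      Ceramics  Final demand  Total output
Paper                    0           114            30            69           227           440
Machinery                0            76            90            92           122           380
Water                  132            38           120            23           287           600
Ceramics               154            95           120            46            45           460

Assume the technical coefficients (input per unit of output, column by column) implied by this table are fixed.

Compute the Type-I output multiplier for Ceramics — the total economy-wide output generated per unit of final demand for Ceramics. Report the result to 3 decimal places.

m_C = 2.442

Technical coefficients a_ij = z_ij / X_j:
  a_PP = 0/440 = 0.00, a_MP = 0/440 = 0.00, a_WP = 132/440 = 0.30, a_CP = 154/440 = 0.35
  a_PM = 114/380 = 0.30, a_MM = 76/380 = 0.20, a_WM = 38/380 = 0.10, a_CM = 95/380 = 0.25
  a_PW = 30/600 = 0.05, a_MW = 90/600 = 0.15, a_WW = 120/600 = 0.20, a_CW = 120/600 = 0.20
  a_PC = 69/460 = 0.15, a_MC = 92/460 = 0.20, a_WC = 23/460 = 0.05, a_CC = 46/460 = 0.10
I − A =
  [   1.00    -0.30    -0.05    -0.15]
  [   0.00     0.80    -0.15    -0.20]
  [  -0.30    -0.10     0.80    -0.05]
  [  -0.35    -0.25    -0.20     0.90]
Compute the cofactors C_ij = (−1)^(i+j)·(3×3 minor ij) of I−A; the adjugate is their transpose:
adj(I−A) = Cᵀ =
  [ 0.508625   0.251125   0.115625   0.147000]
  [ 0.111125   0.644625   0.170625   0.171250]
  [ 0.222000   0.194750   0.607000   0.114000]
  [ 0.278000   0.320000   0.227250   0.599500]
det(I−A) = Σ_j (I−A)_1j·C_1j = (1.00)(0.508625) + (-0.30)(0.111125) + (-0.05)(0.222000) + (-0.15)(0.278000) = 0.4224875
(I − A)⁻¹ = adj(I−A) / det(I−A) ≈
  [   1.2039     0.5944     0.2737     0.3479]
  [   0.2630     1.5258     0.4039     0.4053]
  [   0.5255     0.4610     1.4367     0.2698]
  [   0.6580     0.7574     0.5379     1.4190]
The output multiplier for sector j is the column-j sum of the Leontief inverse (I − A)⁻¹ = adj(I−A) / det(I−A).
Column C of adj(I−A): (0.147000, 0.171250, 0.114000, 0.599500); det(I−A) = 0.4224875.
m_C = (0.147000 + 0.171250 + 0.114000 + 0.599500) / 0.4224875 = 1.03175 / 0.4224875 ≈ 2.442.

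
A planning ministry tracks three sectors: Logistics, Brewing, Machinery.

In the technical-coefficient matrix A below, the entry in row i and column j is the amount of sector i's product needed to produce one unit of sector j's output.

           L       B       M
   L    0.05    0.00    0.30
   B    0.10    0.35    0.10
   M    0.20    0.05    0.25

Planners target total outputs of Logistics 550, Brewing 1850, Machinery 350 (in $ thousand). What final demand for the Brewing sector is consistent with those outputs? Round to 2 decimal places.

I − A =
  [   0.95     0.00    -0.30]
  [  -0.10     0.65    -0.10]
  [  -0.20    -0.05     0.75]
d = (I − A) x:
  d_L = (+0.95)·550 + (+0.00)·1850 + (-0.30)·350 = 417.50
  d_B = (-0.10)·550 + (+0.65)·1850 + (-0.10)·350 = 1112.50
  d_M = (-0.20)·550 + (-0.05)·1850 + (+0.75)·350 = 60.00

d_B = 1112.50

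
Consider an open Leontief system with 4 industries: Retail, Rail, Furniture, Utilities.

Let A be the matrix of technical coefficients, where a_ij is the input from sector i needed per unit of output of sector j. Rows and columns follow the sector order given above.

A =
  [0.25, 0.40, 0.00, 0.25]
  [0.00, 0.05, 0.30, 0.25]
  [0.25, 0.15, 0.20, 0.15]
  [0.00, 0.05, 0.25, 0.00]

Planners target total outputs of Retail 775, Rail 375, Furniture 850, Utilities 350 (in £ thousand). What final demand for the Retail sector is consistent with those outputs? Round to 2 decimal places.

d_1 = 343.75

I − A =
  [   0.75    -0.40     0.00    -0.25]
  [   0.00     0.95    -0.30    -0.25]
  [  -0.25    -0.15     0.80    -0.15]
  [   0.00    -0.05    -0.25     1.00]
d = (I − A) x:
  d_1 = (+0.75)·775 + (-0.40)·375 + (+0.00)·850 + (-0.25)·350 = 343.75
  d_2 = (+0.00)·775 + (+0.95)·375 + (-0.30)·850 + (-0.25)·350 = 13.75
  d_3 = (-0.25)·775 + (-0.15)·375 + (+0.80)·850 + (-0.15)·350 = 377.50
  d_4 = (+0.00)·775 + (-0.05)·375 + (-0.25)·850 + (+1.00)·350 = 118.75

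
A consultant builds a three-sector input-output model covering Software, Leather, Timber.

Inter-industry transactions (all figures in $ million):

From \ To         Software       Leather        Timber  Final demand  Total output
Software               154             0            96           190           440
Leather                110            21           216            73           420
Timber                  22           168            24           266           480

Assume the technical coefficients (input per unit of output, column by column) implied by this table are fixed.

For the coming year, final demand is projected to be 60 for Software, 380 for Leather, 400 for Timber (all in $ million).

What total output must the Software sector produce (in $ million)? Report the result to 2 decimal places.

x_S = 340.24

Technical coefficients a_ij = z_ij / X_j:
  a_SS = 154/440 = 0.35, a_LS = 110/440 = 0.25, a_TS = 22/440 = 0.05
  a_SL = 0/420 = 0.00, a_LL = 21/420 = 0.05, a_TL = 168/420 = 0.40
  a_ST = 96/480 = 0.20, a_LT = 216/480 = 0.45, a_TT = 24/480 = 0.05
I − A =
  [   0.65     0.00    -0.20]
  [  -0.25     0.95    -0.45]
  [  -0.05    -0.40     0.95]
Cofactors of I−A, C_ij = (−1)^(i+j)·(minor ij) (rows/columns in the sector order above):
  C_11 = (0.95)(0.95) − (-0.45)(-0.40) = 0.7225
  C_12 = −[(-0.25)(0.95) − (-0.45)(-0.05)] = 0.2600
  C_13 = (-0.25)(-0.40) − (0.95)(-0.05) = 0.1475
  C_21 = −[(0.00)(0.95) − (-0.20)(-0.40)] = 0.0800
  C_22 = (0.65)(0.95) − (-0.20)(-0.05) = 0.6075
  C_23 = −[(0.65)(-0.40) − (0.00)(-0.05)] = 0.2600
  C_31 = (0.00)(-0.45) − (-0.20)(0.95) = 0.1900
  C_32 = −[(0.65)(-0.45) − (-0.20)(-0.25)] = 0.3425
  C_33 = (0.65)(0.95) − (0.00)(-0.25) = 0.6175
det(I−A) = Σ_j (I−A)_1j·C_1j = (0.65)(0.7225) + (0.00)(0.2600) + (-0.20)(0.1475) = 0.440125
adj(I−A) = Cᵀ =
  [ 0.7225   0.0800   0.1900]
  [ 0.2600   0.6075   0.3425]
  [ 0.1475   0.2600   0.6175]
(I − A)⁻¹ = adj(I−A) / det(I−A) ≈
  [   1.6416     0.1818     0.4317]
  [   0.5907     1.3803     0.7782]
  [   0.3351     0.5907     1.4030]
x = (I − A)⁻¹ d = adj(I−A)·d / det(I−A), with det(I−A) = 0.440125:
  x_S = (0.7225·60 + 0.0800·380 + 0.1900·400) / 0.440125 = 149.75 / 0.440125 ≈ 340.24
  x_L = (0.2600·60 + 0.6075·380 + 0.3425·400) / 0.440125 = 383.45 / 0.440125 ≈ 871.23
  x_T = (0.1475·60 + 0.2600·380 + 0.6175·400) / 0.440125 = 354.65 / 0.440125 ≈ 805.79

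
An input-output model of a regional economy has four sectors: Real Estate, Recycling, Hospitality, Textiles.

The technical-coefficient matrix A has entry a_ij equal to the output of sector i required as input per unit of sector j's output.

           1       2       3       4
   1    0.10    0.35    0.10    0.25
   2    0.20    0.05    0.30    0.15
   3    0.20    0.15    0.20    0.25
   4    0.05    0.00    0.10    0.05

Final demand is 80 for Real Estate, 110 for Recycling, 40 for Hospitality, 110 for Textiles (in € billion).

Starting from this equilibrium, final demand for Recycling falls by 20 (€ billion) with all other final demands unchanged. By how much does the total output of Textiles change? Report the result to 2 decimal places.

I − A =
  [   0.90    -0.35    -0.10    -0.25]
  [  -0.20     0.95    -0.30    -0.15]
  [  -0.20    -0.15     0.80    -0.25]
  [  -0.05     0.00    -0.10     0.95]
Compute the cofactors C_ij = (−1)^(i+j)·(3×3 minor ij) of I−A; the adjugate is their transpose:
adj(I−A) = Cᵀ =
  [ 0.65325   0.27525   0.21900   0.27300]
  [ 0.21675   0.62625   0.29100   0.23250]
  [ 0.22200   0.19725   0.73125   0.28200]
  [ 0.05775   0.03525   0.08850   0.54450]
det(I−A) = Σ_j (I−A)_1j·C_1j = (0.90)(0.65325) + (-0.35)(0.21675) + (-0.10)(0.22200) + (-0.25)(0.05775) = 0.475425
(I − A)⁻¹ = adj(I−A) / det(I−A) ≈
  [   1.3740     0.5790     0.4606     0.5742]
  [   0.4559     1.3172     0.6121     0.4890]
  [   0.4670     0.4149     1.5381     0.5932]
  [   0.1215     0.0741     0.1861     1.1453]
Δx = (I − A)⁻¹ Δd with Δd having -20 in the Recycling component and 0 elsewhere.
So Δx_4 = L_42 · (-20), where L_42 = adj(I−A)_42 / det(I−A) = 0.03525 / 0.475425.
Δx_4 = 0.03525 × (-20) / 0.475425 = -0.705 / 0.475425 ≈ -1.48.

Δx_4 = -1.48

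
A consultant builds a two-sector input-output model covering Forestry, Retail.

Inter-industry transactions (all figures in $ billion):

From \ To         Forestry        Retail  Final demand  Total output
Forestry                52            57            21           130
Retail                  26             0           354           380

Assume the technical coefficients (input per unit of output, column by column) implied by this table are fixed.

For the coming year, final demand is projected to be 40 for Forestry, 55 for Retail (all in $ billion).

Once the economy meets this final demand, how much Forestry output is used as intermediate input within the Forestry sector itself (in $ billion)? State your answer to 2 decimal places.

Technical coefficients a_ij = z_ij / X_j:
  a_11 = 52/130 = 0.40, a_21 = 26/130 = 0.20
  a_12 = 57/380 = 0.15, a_22 = 0/380 = 0.00
I − A =
  [   0.60    -0.15]
  [  -0.20     1.00]
det(I−A) = (0.60)(1.00) − (-0.15)(-0.20) = 0.5700
adj(I−A) = [[1.00, 0.15], [0.20, 0.60]]
(I − A)⁻¹ = adj(I−A) / det(I−A) ≈
  [   1.7544     0.2632]
  [   0.3509     1.0526]
First solve x = (I − A)⁻¹ d = adj(I−A)·d / det(I−A); in particular x_1 = (1.00·40 + 0.15·55) / 0.5700 = 48.25 / 0.5700 ≈ 84.6491.
Intermediate flow from 1 to 1: z_11 = a_11 · x_1 = 0.40 × 48.25 / 0.5700 = 19.30 / 0.5700 ≈ 33.86.

z_11 = 33.86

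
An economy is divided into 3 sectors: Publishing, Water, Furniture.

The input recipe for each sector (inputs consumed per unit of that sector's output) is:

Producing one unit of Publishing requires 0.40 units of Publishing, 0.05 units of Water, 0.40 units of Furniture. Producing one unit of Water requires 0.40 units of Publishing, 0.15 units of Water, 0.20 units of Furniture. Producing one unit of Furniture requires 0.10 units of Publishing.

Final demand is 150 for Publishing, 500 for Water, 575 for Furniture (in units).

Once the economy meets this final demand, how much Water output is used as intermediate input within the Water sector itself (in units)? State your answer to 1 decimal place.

z_22 = 95.7

I − A =
  [   0.60    -0.40    -0.10]
  [  -0.05     0.85     0.00]
  [  -0.40    -0.20     1.00]
Cofactors of I−A, C_ij = (−1)^(i+j)·(minor ij) (rows/columns in the sector order above):
  C_11 = (0.85)(1.00) − (0.00)(-0.20) = 0.8500
  C_12 = −[(-0.05)(1.00) − (0.00)(-0.40)] = 0.0500
  C_13 = (-0.05)(-0.20) − (0.85)(-0.40) = 0.3500
  C_21 = −[(-0.40)(1.00) − (-0.10)(-0.20)] = 0.4200
  C_22 = (0.60)(1.00) − (-0.10)(-0.40) = 0.5600
  C_23 = −[(0.60)(-0.20) − (-0.40)(-0.40)] = 0.2800
  C_31 = (-0.40)(0.00) − (-0.10)(0.85) = 0.0850
  C_32 = −[(0.60)(0.00) − (-0.10)(-0.05)] = 0.0050
  C_33 = (0.60)(0.85) − (-0.40)(-0.05) = 0.4900
det(I−A) = Σ_j (I−A)_1j·C_1j = (0.60)(0.8500) + (-0.40)(0.0500) + (-0.10)(0.3500) = 0.4550
adj(I−A) = Cᵀ =
  [ 0.8500   0.4200   0.0850]
  [ 0.0500   0.5600   0.0050]
  [ 0.3500   0.2800   0.4900]
(I − A)⁻¹ = adj(I−A) / det(I−A) ≈
  [   1.8681     0.9231     0.1868]
  [   0.1099     1.2308     0.0110]
  [   0.7692     0.6154     1.0769]
First solve x = (I − A)⁻¹ d = adj(I−A)·d / det(I−A); in particular x_2 = (0.0500·150 + 0.5600·500 + 0.0050·575) / 0.4550 = 290.375 / 0.4550 ≈ 638.187.
Intermediate flow from 2 to 2: z_22 = a_22 · x_2 = 0.15 × 290.375 / 0.4550 = 43.55625 / 0.4550 ≈ 95.7.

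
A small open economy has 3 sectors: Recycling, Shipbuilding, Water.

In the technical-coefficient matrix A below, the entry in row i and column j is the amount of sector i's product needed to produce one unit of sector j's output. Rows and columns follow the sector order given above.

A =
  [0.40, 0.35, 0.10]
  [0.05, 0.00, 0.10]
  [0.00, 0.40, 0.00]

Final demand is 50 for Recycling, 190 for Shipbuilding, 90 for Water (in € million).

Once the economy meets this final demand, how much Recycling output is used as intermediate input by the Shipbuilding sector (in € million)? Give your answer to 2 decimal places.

I − A =
  [   0.60    -0.35    -0.10]
  [  -0.05     1.00    -0.10]
  [   0.00    -0.40     1.00]
Cofactors of I−A, C_ij = (−1)^(i+j)·(minor ij) (rows/columns in the sector order above):
  C_11 = (1.00)(1.00) − (-0.10)(-0.40) = 0.9600
  C_12 = −[(-0.05)(1.00) − (-0.10)(0.00)] = 0.0500
  C_13 = (-0.05)(-0.40) − (1.00)(0.00) = 0.0200
  C_21 = −[(-0.35)(1.00) − (-0.10)(-0.40)] = 0.3900
  C_22 = (0.60)(1.00) − (-0.10)(0.00) = 0.6000
  C_23 = −[(0.60)(-0.40) − (-0.35)(0.00)] = 0.2400
  C_31 = (-0.35)(-0.10) − (-0.10)(1.00) = 0.1350
  C_32 = −[(0.60)(-0.10) − (-0.10)(-0.05)] = 0.0650
  C_33 = (0.60)(1.00) − (-0.35)(-0.05) = 0.5825
det(I−A) = Σ_j (I−A)_1j·C_1j = (0.60)(0.9600) + (-0.35)(0.0500) + (-0.10)(0.0200) = 0.5565
adj(I−A) = Cᵀ =
  [ 0.9600   0.3900   0.1350]
  [ 0.0500   0.6000   0.0650]
  [ 0.0200   0.2400   0.5825]
(I − A)⁻¹ = adj(I−A) / det(I−A) ≈
  [   1.7251     0.7008     0.2426]
  [   0.0898     1.0782     0.1168]
  [   0.0359     0.4313     1.0467]
First solve x = (I − A)⁻¹ d = adj(I−A)·d / det(I−A); in particular x_2 = (0.0500·50 + 0.6000·190 + 0.0650·90) / 0.5565 = 122.35 / 0.5565 ≈ 219.8562.
Intermediate flow from 1 to 2: z_12 = a_12 · x_2 = 0.35 × 122.35 / 0.5565 = 42.8225 / 0.5565 ≈ 76.95.

z_12 = 76.95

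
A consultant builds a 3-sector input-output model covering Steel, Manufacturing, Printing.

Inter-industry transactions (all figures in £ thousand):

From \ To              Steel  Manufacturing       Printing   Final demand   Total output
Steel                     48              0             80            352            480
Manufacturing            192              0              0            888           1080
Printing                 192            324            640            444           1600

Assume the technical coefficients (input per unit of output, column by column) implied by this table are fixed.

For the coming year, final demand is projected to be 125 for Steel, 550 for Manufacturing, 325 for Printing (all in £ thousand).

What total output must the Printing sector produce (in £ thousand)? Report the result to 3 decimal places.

x_P = 984.436

Technical coefficients a_ij = z_ij / X_j:
  a_SS = 48/480 = 0.10, a_MS = 192/480 = 0.40, a_PS = 192/480 = 0.40
  a_SM = 0/1080 = 0.00, a_MM = 0/1080 = 0.00, a_PM = 324/1080 = 0.30
  a_SP = 80/1600 = 0.05, a_MP = 0/1600 = 0.00, a_PP = 640/1600 = 0.40
I − A =
  [   0.90     0.00    -0.05]
  [  -0.40     1.00     0.00]
  [  -0.40    -0.30     0.60]
Cofactors of I−A, C_ij = (−1)^(i+j)·(minor ij) (rows/columns in the sector order above):
  C_11 = (1.00)(0.60) − (0.00)(-0.30) = 0.6000
  C_12 = −[(-0.40)(0.60) − (0.00)(-0.40)] = 0.2400
  C_13 = (-0.40)(-0.30) − (1.00)(-0.40) = 0.5200
  C_21 = −[(0.00)(0.60) − (-0.05)(-0.30)] = 0.0150
  C_22 = (0.90)(0.60) − (-0.05)(-0.40) = 0.5200
  C_23 = −[(0.90)(-0.30) − (0.00)(-0.40)] = 0.2700
  C_31 = (0.00)(0.00) − (-0.05)(1.00) = 0.0500
  C_32 = −[(0.90)(0.00) − (-0.05)(-0.40)] = 0.0200
  C_33 = (0.90)(1.00) − (0.00)(-0.40) = 0.9000
det(I−A) = Σ_j (I−A)_1j·C_1j = (0.90)(0.6000) + (0.00)(0.2400) + (-0.05)(0.5200) = 0.5140
adj(I−A) = Cᵀ =
  [ 0.6000   0.0150   0.0500]
  [ 0.2400   0.5200   0.0200]
  [ 0.5200   0.2700   0.9000]
(I − A)⁻¹ = adj(I−A) / det(I−A) ≈
  [   1.1673     0.0292     0.0973]
  [   0.4669     1.0117     0.0389]
  [   1.0117     0.5253     1.7510]
x = (I − A)⁻¹ d = adj(I−A)·d / det(I−A), with det(I−A) = 0.5140:
  x_S = (0.6000·125 + 0.0150·550 + 0.0500·325) / 0.5140 = 99.50 / 0.5140 ≈ 193.580
  x_M = (0.2400·125 + 0.5200·550 + 0.0200·325) / 0.5140 = 322.50 / 0.5140 ≈ 627.432
  x_P = (0.5200·125 + 0.2700·550 + 0.9000·325) / 0.5140 = 506.00 / 0.5140 ≈ 984.436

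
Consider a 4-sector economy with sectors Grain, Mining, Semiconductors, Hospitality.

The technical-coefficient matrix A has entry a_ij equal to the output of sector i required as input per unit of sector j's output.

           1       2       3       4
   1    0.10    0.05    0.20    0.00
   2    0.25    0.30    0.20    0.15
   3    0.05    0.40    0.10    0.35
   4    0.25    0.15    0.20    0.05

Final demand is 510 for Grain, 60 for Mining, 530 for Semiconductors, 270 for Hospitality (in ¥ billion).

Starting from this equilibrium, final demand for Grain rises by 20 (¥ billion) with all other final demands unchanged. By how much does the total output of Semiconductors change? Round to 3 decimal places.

Δx_3 = 13.064

I − A =
  [   0.90    -0.05    -0.20     0.00]
  [  -0.25     0.70    -0.20    -0.15]
  [  -0.05    -0.40     0.90    -0.35]
  [  -0.25    -0.15    -0.20     0.95]
Compute the cofactors C_ij = (−1)^(i+j)·(3×3 minor ij) of I−A; the adjugate is their transpose:
adj(I−A) = Cᵀ =
  [ 0.43075   0.12575   0.13950   0.07125]
  [ 0.25850   0.67950   0.25300   0.20050]
  [ 0.21650   0.39600   0.56450   0.27050]
  [ 0.19975   0.22375   0.19550   0.45625]
det(I−A) = Σ_j (I−A)_1j·C_1j = (0.90)(0.43075) + (-0.05)(0.25850) + (-0.20)(0.21650) + (0.00)(0.19975) = 0.33145
(I − A)⁻¹ = adj(I−A) / det(I−A) ≈
  [   1.2996     0.3794     0.4209     0.2150]
  [   0.7799     2.0501     0.7633     0.6049]
  [   0.6532     1.1948     1.7031     0.8161]
  [   0.6027     0.6751     0.5898     1.3765]
Δx = (I − A)⁻¹ Δd with Δd having +20 in the Grain component and 0 elsewhere.
So Δx_3 = L_31 · (+20), where L_31 = adj(I−A)_31 / det(I−A) = 0.21650 / 0.33145.
Δx_3 = 0.21650 × (+20) / 0.33145 = 4.33 / 0.33145 ≈ 13.064.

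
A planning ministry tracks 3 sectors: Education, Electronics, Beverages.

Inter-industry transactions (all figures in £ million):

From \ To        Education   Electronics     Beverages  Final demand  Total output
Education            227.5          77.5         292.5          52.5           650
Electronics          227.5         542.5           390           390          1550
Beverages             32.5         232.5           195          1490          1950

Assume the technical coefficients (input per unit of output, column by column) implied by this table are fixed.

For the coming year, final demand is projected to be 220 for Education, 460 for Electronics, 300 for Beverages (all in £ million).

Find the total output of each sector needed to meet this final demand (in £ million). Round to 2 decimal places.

Technical coefficients a_ij = z_ij / X_j:
  a_11 = 227.5/650 = 0.35, a_21 = 227.5/650 = 0.35, a_31 = 32.5/650 = 0.05
  a_12 = 77.5/1550 = 0.05, a_22 = 542.5/1550 = 0.35, a_32 = 232.5/1550 = 0.15
  a_13 = 292.5/1950 = 0.15, a_23 = 390/1950 = 0.20, a_33 = 195/1950 = 0.10
I − A =
  [   0.65    -0.05    -0.15]
  [  -0.35     0.65    -0.20]
  [  -0.05    -0.15     0.90]
Cofactors of I−A, C_ij = (−1)^(i+j)·(minor ij) (rows/columns in the sector order above):
  C_11 = (0.65)(0.90) − (-0.20)(-0.15) = 0.5550
  C_12 = −[(-0.35)(0.90) − (-0.20)(-0.05)] = 0.3250
  C_13 = (-0.35)(-0.15) − (0.65)(-0.05) = 0.0850
  C_21 = −[(-0.05)(0.90) − (-0.15)(-0.15)] = 0.0675
  C_22 = (0.65)(0.90) − (-0.15)(-0.05) = 0.5775
  C_23 = −[(0.65)(-0.15) − (-0.05)(-0.05)] = 0.1000
  C_31 = (-0.05)(-0.20) − (-0.15)(0.65) = 0.1075
  C_32 = −[(0.65)(-0.20) − (-0.15)(-0.35)] = 0.1825
  C_33 = (0.65)(0.65) − (-0.05)(-0.35) = 0.4050
det(I−A) = Σ_j (I−A)_1j·C_1j = (0.65)(0.5550) + (-0.05)(0.3250) + (-0.15)(0.0850) = 0.33175
adj(I−A) = Cᵀ =
  [ 0.5550   0.0675   0.1075]
  [ 0.3250   0.5775   0.1825]
  [ 0.0850   0.1000   0.4050]
(I − A)⁻¹ = adj(I−A) / det(I−A) ≈
  [   1.6729     0.2035     0.3240]
  [   0.9797     1.7408     0.5501]
  [   0.2562     0.3014     1.2208]
x = (I − A)⁻¹ d = adj(I−A)·d / det(I−A), with det(I−A) = 0.33175:
  x_1 = (0.5550·220 + 0.0675·460 + 0.1075·300) / 0.33175 = 185.40 / 0.33175 ≈ 558.85
  x_2 = (0.3250·220 + 0.5775·460 + 0.1825·300) / 0.33175 = 391.90 / 0.33175 ≈ 1181.31
  x_3 = (0.0850·220 + 0.1000·460 + 0.4050·300) / 0.33175 = 186.20 / 0.33175 ≈ 561.27

x_1 = 558.85, x_2 = 1181.31, x_3 = 561.27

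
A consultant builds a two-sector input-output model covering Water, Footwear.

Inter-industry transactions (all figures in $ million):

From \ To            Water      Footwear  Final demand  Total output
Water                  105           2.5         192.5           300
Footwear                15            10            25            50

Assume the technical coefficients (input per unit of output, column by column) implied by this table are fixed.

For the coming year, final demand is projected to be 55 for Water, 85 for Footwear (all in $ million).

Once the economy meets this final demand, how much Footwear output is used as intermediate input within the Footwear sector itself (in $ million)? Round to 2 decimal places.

Technical coefficients a_ij = z_ij / X_j:
  a_11 = 105/300 = 0.35, a_21 = 15/300 = 0.05
  a_12 = 2.5/50 = 0.05, a_22 = 10/50 = 0.20
I − A =
  [   0.65    -0.05]
  [  -0.05     0.80]
det(I−A) = (0.65)(0.80) − (-0.05)(-0.05) = 0.5175
adj(I−A) = [[0.80, 0.05], [0.05, 0.65]]
(I − A)⁻¹ = adj(I−A) / det(I−A) ≈
  [   1.5459     0.0966]
  [   0.0966     1.2560]
First solve x = (I − A)⁻¹ d = adj(I−A)·d / det(I−A); in particular x_2 = (0.05·55 + 0.65·85) / 0.5175 = 58.00 / 0.5175 ≈ 112.0773.
Intermediate flow from 2 to 2: z_22 = a_22 · x_2 = 0.20 × 58.00 / 0.5175 = 11.60 / 0.5175 ≈ 22.42.

z_22 = 22.42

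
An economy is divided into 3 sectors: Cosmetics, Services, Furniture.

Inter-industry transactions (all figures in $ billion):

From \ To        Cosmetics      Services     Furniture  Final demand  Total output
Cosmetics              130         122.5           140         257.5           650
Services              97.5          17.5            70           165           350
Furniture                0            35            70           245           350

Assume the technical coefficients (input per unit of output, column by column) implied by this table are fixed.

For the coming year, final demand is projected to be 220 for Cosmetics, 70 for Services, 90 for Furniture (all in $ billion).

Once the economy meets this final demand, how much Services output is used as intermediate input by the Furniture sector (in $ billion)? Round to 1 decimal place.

Technical coefficients a_ij = z_ij / X_j:
  a_11 = 130/650 = 0.20, a_21 = 97.5/650 = 0.15, a_31 = 0/650 = 0.00
  a_12 = 122.5/350 = 0.35, a_22 = 17.5/350 = 0.05, a_32 = 35/350 = 0.10
  a_13 = 140/350 = 0.40, a_23 = 70/350 = 0.20, a_33 = 70/350 = 0.20
I − A =
  [   0.80    -0.35    -0.40]
  [  -0.15     0.95    -0.20]
  [   0.00    -0.10     0.80]
Cofactors of I−A, C_ij = (−1)^(i+j)·(minor ij) (rows/columns in the sector order above):
  C_11 = (0.95)(0.80) − (-0.20)(-0.10) = 0.7400
  C_12 = −[(-0.15)(0.80) − (-0.20)(0.00)] = 0.1200
  C_13 = (-0.15)(-0.10) − (0.95)(0.00) = 0.0150
  C_21 = −[(-0.35)(0.80) − (-0.40)(-0.10)] = 0.3200
  C_22 = (0.80)(0.80) − (-0.40)(0.00) = 0.6400
  C_23 = −[(0.80)(-0.10) − (-0.35)(0.00)] = 0.0800
  C_31 = (-0.35)(-0.20) − (-0.40)(0.95) = 0.4500
  C_32 = −[(0.80)(-0.20) − (-0.40)(-0.15)] = 0.2200
  C_33 = (0.80)(0.95) − (-0.35)(-0.15) = 0.7075
det(I−A) = Σ_j (I−A)_1j·C_1j = (0.80)(0.7400) + (-0.35)(0.1200) + (-0.40)(0.0150) = 0.5440
adj(I−A) = Cᵀ =
  [ 0.7400   0.3200   0.4500]
  [ 0.1200   0.6400   0.2200]
  [ 0.0150   0.0800   0.7075]
(I − A)⁻¹ = adj(I−A) / det(I−A) ≈
  [   1.3603     0.5882     0.8272]
  [   0.2206     1.1765     0.4044]
  [   0.0276     0.1471     1.3006]
First solve x = (I − A)⁻¹ d = adj(I−A)·d / det(I−A); in particular x_3 = (0.0150·220 + 0.0800·70 + 0.7075·90) / 0.5440 = 72.575 / 0.5440 ≈ 133.410.
Intermediate flow from 2 to 3: z_23 = a_23 · x_3 = 0.20 × 72.575 / 0.5440 = 14.515 / 0.5440 ≈ 26.7.

z_23 = 26.7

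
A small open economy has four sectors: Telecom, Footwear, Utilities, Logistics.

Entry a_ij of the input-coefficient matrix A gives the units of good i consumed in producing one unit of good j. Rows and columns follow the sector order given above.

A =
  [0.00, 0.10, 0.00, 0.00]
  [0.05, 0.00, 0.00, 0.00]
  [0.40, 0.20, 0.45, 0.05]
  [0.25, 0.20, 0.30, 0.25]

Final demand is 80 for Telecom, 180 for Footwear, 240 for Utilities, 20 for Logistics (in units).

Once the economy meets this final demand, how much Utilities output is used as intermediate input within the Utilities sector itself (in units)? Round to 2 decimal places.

z_UU = 273.25

I − A =
  [   1.00    -0.10     0.00     0.00]
  [  -0.05     1.00     0.00     0.00]
  [  -0.40    -0.20     0.55    -0.05]
  [  -0.25    -0.20    -0.30     0.75]
Compute the cofactors C_ij = (−1)^(i+j)·(3×3 minor ij) of I−A; the adjugate is their transpose:
adj(I−A) = Cᵀ =
  [ 0.397500   0.039750   0.000000   0.000000]
  [ 0.019875   0.397500   0.000000   0.000000]
  [ 0.320500   0.191250   0.746250   0.049750]
  [ 0.266000   0.195750   0.298500   0.547250]
det(I−A) = Σ_j (I−A)_1j·C_1j = (1.00)(0.397500) + (-0.10)(0.019875) + (0.00)(0.320500) + (0.00)(0.266000) = 0.3955125
(I − A)⁻¹ = adj(I−A) / det(I−A) ≈
  [   1.0050     0.1005     0.0000     0.0000]
  [   0.0503     1.0050     0.0000     0.0000]
  [   0.8103     0.4835     1.8868     0.1258]
  [   0.6725     0.4949     0.7547     1.3836]
First solve x = (I − A)⁻¹ d = adj(I−A)·d / det(I−A); in particular x_U = (0.320500·80 + 0.191250·180 + 0.746250·240 + 0.049750·20) / 0.3955125 = 240.16 / 0.3955125 ≈ 607.2122.
Intermediate flow from U to U: z_UU = a_UU · x_U = 0.45 × 240.16 / 0.3955125 = 108.072 / 0.3955125 ≈ 273.25.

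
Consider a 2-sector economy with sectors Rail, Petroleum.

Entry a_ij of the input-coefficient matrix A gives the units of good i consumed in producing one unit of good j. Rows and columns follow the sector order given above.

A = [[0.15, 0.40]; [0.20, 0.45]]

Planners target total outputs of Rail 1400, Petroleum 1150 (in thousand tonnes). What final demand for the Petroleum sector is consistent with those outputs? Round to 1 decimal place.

d_2 = 352.5

I − A =
  [   0.85    -0.40]
  [  -0.20     0.55]
d = (I − A) x:
  d_1 = (+0.85)·1400 + (-0.40)·1150 = 730.0
  d_2 = (-0.20)·1400 + (+0.55)·1150 = 352.5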